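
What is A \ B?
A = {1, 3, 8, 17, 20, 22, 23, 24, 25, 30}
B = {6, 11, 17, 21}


Set A = {1, 3, 8, 17, 20, 22, 23, 24, 25, 30}
Set B = {6, 11, 17, 21}
A \ B includes elements in A that are not in B.
Check each element of A:
1 (not in B, keep), 3 (not in B, keep), 8 (not in B, keep), 17 (in B, remove), 20 (not in B, keep), 22 (not in B, keep), 23 (not in B, keep), 24 (not in B, keep), 25 (not in B, keep), 30 (not in B, keep)
A \ B = {1, 3, 8, 20, 22, 23, 24, 25, 30}

{1, 3, 8, 20, 22, 23, 24, 25, 30}


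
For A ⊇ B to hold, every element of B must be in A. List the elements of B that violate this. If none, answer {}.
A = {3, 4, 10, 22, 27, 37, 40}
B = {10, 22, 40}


Set A = {3, 4, 10, 22, 27, 37, 40}
Set B = {10, 22, 40}
Check each element of B against A:
10 ∈ A, 22 ∈ A, 40 ∈ A
Elements of B not in A: {}

{}


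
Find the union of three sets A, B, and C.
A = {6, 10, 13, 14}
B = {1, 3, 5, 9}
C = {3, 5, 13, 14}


Set A = {6, 10, 13, 14}
Set B = {1, 3, 5, 9}
Set C = {3, 5, 13, 14}
First, A ∪ B = {1, 3, 5, 6, 9, 10, 13, 14}
Then, (A ∪ B) ∪ C = {1, 3, 5, 6, 9, 10, 13, 14}

{1, 3, 5, 6, 9, 10, 13, 14}


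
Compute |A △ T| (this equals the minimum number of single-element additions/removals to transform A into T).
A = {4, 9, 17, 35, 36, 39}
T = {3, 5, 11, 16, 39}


Set A = {4, 9, 17, 35, 36, 39}
Set T = {3, 5, 11, 16, 39}
Elements to remove from A (in A, not in T): {4, 9, 17, 35, 36} → 5 removals
Elements to add to A (in T, not in A): {3, 5, 11, 16} → 4 additions
Total edits = 5 + 4 = 9

9


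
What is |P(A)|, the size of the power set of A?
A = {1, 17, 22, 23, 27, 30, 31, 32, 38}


Set A = {1, 17, 22, 23, 27, 30, 31, 32, 38}
|A| = 9
The power set P(A) contains all subsets of A.
|P(A)| = 2^|A| = 2^9 = 512

512


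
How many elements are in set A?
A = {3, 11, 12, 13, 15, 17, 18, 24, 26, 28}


Set A = {3, 11, 12, 13, 15, 17, 18, 24, 26, 28}
Listing elements: 3, 11, 12, 13, 15, 17, 18, 24, 26, 28
Counting: 10 elements
|A| = 10

10


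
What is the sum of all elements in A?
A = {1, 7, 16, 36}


Set A = {1, 7, 16, 36}
Sum = 1 + 7 + 16 + 36 = 60

60


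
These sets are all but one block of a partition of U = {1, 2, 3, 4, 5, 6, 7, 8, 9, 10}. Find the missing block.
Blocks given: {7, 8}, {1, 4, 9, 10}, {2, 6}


U = {1, 2, 3, 4, 5, 6, 7, 8, 9, 10}
Shown blocks: {7, 8}, {1, 4, 9, 10}, {2, 6}
A partition's blocks are pairwise disjoint and cover U, so the missing block = U \ (union of shown blocks).
Union of shown blocks: {1, 2, 4, 6, 7, 8, 9, 10}
Missing block = U \ (union) = {3, 5}

{3, 5}


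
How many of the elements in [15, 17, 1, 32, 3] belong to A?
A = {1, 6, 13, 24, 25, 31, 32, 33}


Set A = {1, 6, 13, 24, 25, 31, 32, 33}
Candidates: [15, 17, 1, 32, 3]
Check each candidate:
15 ∉ A, 17 ∉ A, 1 ∈ A, 32 ∈ A, 3 ∉ A
Count of candidates in A: 2

2


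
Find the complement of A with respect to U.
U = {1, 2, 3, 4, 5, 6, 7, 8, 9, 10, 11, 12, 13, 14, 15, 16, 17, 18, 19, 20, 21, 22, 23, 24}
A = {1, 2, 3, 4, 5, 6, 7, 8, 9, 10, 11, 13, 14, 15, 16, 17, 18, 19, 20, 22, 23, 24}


Universal set U = {1, 2, 3, 4, 5, 6, 7, 8, 9, 10, 11, 12, 13, 14, 15, 16, 17, 18, 19, 20, 21, 22, 23, 24}
Set A = {1, 2, 3, 4, 5, 6, 7, 8, 9, 10, 11, 13, 14, 15, 16, 17, 18, 19, 20, 22, 23, 24}
A' = U \ A = elements in U but not in A
Checking each element of U:
1 (in A, exclude), 2 (in A, exclude), 3 (in A, exclude), 4 (in A, exclude), 5 (in A, exclude), 6 (in A, exclude), 7 (in A, exclude), 8 (in A, exclude), 9 (in A, exclude), 10 (in A, exclude), 11 (in A, exclude), 12 (not in A, include), 13 (in A, exclude), 14 (in A, exclude), 15 (in A, exclude), 16 (in A, exclude), 17 (in A, exclude), 18 (in A, exclude), 19 (in A, exclude), 20 (in A, exclude), 21 (not in A, include), 22 (in A, exclude), 23 (in A, exclude), 24 (in A, exclude)
A' = {12, 21}

{12, 21}


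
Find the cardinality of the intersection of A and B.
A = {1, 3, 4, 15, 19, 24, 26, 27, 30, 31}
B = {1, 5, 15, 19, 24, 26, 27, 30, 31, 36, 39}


Set A = {1, 3, 4, 15, 19, 24, 26, 27, 30, 31}
Set B = {1, 5, 15, 19, 24, 26, 27, 30, 31, 36, 39}
A ∩ B = {1, 15, 19, 24, 26, 27, 30, 31}
|A ∩ B| = 8

8


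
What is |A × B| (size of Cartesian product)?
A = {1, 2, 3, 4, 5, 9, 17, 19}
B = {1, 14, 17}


Set A = {1, 2, 3, 4, 5, 9, 17, 19} has 8 elements.
Set B = {1, 14, 17} has 3 elements.
|A × B| = |A| × |B| = 8 × 3 = 24

24


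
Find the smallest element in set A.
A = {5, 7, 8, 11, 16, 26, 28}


Set A = {5, 7, 8, 11, 16, 26, 28}
Elements in ascending order: 5, 7, 8, 11, 16, 26, 28
The smallest element is 5.

5


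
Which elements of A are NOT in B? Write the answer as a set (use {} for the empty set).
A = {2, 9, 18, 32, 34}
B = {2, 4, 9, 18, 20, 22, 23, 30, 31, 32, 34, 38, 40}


Set A = {2, 9, 18, 32, 34}
Set B = {2, 4, 9, 18, 20, 22, 23, 30, 31, 32, 34, 38, 40}
Check each element of A against B:
2 ∈ B, 9 ∈ B, 18 ∈ B, 32 ∈ B, 34 ∈ B
Elements of A not in B: {}

{}


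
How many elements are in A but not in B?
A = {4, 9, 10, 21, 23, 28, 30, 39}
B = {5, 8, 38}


Set A = {4, 9, 10, 21, 23, 28, 30, 39}
Set B = {5, 8, 38}
A \ B = {4, 9, 10, 21, 23, 28, 30, 39}
|A \ B| = 8

8


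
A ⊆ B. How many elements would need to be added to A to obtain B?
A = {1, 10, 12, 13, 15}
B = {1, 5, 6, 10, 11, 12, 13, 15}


Set A = {1, 10, 12, 13, 15}, |A| = 5
Set B = {1, 5, 6, 10, 11, 12, 13, 15}, |B| = 8
Since A ⊆ B: B \ A = {5, 6, 11}
|B| - |A| = 8 - 5 = 3

3


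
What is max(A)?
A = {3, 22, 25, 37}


Set A = {3, 22, 25, 37}
Elements in ascending order: 3, 22, 25, 37
The largest element is 37.

37


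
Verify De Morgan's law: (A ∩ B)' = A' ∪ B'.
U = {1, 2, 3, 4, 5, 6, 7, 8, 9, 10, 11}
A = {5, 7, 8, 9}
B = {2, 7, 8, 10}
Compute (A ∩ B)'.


U = {1, 2, 3, 4, 5, 6, 7, 8, 9, 10, 11}
A = {5, 7, 8, 9}, B = {2, 7, 8, 10}
A ∩ B = {7, 8}
(A ∩ B)' = U \ (A ∩ B) = {1, 2, 3, 4, 5, 6, 9, 10, 11}
Verification via A' ∪ B': A' = {1, 2, 3, 4, 6, 10, 11}, B' = {1, 3, 4, 5, 6, 9, 11}
A' ∪ B' = {1, 2, 3, 4, 5, 6, 9, 10, 11} ✓

{1, 2, 3, 4, 5, 6, 9, 10, 11}


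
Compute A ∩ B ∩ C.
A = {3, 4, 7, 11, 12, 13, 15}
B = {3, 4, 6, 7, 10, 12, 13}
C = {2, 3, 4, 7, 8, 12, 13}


Set A = {3, 4, 7, 11, 12, 13, 15}
Set B = {3, 4, 6, 7, 10, 12, 13}
Set C = {2, 3, 4, 7, 8, 12, 13}
First, A ∩ B = {3, 4, 7, 12, 13}
Then, (A ∩ B) ∩ C = {3, 4, 7, 12, 13}

{3, 4, 7, 12, 13}


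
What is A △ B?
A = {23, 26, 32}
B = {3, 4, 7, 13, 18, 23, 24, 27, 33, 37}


Set A = {23, 26, 32}
Set B = {3, 4, 7, 13, 18, 23, 24, 27, 33, 37}
A △ B = (A \ B) ∪ (B \ A)
Elements in A but not B: {26, 32}
Elements in B but not A: {3, 4, 7, 13, 18, 24, 27, 33, 37}
A △ B = {3, 4, 7, 13, 18, 24, 26, 27, 32, 33, 37}

{3, 4, 7, 13, 18, 24, 26, 27, 32, 33, 37}


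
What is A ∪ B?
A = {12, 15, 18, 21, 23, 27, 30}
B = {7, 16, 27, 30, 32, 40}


Set A = {12, 15, 18, 21, 23, 27, 30}
Set B = {7, 16, 27, 30, 32, 40}
A ∪ B includes all elements in either set.
Elements from A: {12, 15, 18, 21, 23, 27, 30}
Elements from B not already included: {7, 16, 32, 40}
A ∪ B = {7, 12, 15, 16, 18, 21, 23, 27, 30, 32, 40}

{7, 12, 15, 16, 18, 21, 23, 27, 30, 32, 40}


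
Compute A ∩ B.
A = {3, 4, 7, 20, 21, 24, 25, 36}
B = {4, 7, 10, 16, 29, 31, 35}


Set A = {3, 4, 7, 20, 21, 24, 25, 36}
Set B = {4, 7, 10, 16, 29, 31, 35}
A ∩ B includes only elements in both sets.
Check each element of A against B:
3 ✗, 4 ✓, 7 ✓, 20 ✗, 21 ✗, 24 ✗, 25 ✗, 36 ✗
A ∩ B = {4, 7}

{4, 7}


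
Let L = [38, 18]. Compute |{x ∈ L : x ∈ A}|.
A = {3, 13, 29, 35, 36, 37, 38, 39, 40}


Set A = {3, 13, 29, 35, 36, 37, 38, 39, 40}
Candidates: [38, 18]
Check each candidate:
38 ∈ A, 18 ∉ A
Count of candidates in A: 1

1


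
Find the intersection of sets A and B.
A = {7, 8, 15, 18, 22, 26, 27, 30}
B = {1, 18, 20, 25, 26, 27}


Set A = {7, 8, 15, 18, 22, 26, 27, 30}
Set B = {1, 18, 20, 25, 26, 27}
A ∩ B includes only elements in both sets.
Check each element of A against B:
7 ✗, 8 ✗, 15 ✗, 18 ✓, 22 ✗, 26 ✓, 27 ✓, 30 ✗
A ∩ B = {18, 26, 27}

{18, 26, 27}


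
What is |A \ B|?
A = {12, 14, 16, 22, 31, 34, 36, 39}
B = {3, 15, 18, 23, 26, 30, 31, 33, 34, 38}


Set A = {12, 14, 16, 22, 31, 34, 36, 39}
Set B = {3, 15, 18, 23, 26, 30, 31, 33, 34, 38}
A \ B = {12, 14, 16, 22, 36, 39}
|A \ B| = 6

6


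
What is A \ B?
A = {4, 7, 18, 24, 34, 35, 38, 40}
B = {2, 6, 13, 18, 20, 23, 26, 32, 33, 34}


Set A = {4, 7, 18, 24, 34, 35, 38, 40}
Set B = {2, 6, 13, 18, 20, 23, 26, 32, 33, 34}
A \ B includes elements in A that are not in B.
Check each element of A:
4 (not in B, keep), 7 (not in B, keep), 18 (in B, remove), 24 (not in B, keep), 34 (in B, remove), 35 (not in B, keep), 38 (not in B, keep), 40 (not in B, keep)
A \ B = {4, 7, 24, 35, 38, 40}

{4, 7, 24, 35, 38, 40}


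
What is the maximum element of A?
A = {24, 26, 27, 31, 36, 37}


Set A = {24, 26, 27, 31, 36, 37}
Elements in ascending order: 24, 26, 27, 31, 36, 37
The largest element is 37.

37


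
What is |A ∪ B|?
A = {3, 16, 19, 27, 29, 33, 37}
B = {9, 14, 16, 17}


Set A = {3, 16, 19, 27, 29, 33, 37}, |A| = 7
Set B = {9, 14, 16, 17}, |B| = 4
A ∩ B = {16}, |A ∩ B| = 1
|A ∪ B| = |A| + |B| - |A ∩ B| = 7 + 4 - 1 = 10

10


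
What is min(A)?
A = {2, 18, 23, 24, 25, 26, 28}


Set A = {2, 18, 23, 24, 25, 26, 28}
Elements in ascending order: 2, 18, 23, 24, 25, 26, 28
The smallest element is 2.

2


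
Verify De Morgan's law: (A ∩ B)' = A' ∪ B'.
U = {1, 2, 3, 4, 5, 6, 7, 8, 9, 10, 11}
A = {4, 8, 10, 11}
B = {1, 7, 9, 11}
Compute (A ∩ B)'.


U = {1, 2, 3, 4, 5, 6, 7, 8, 9, 10, 11}
A = {4, 8, 10, 11}, B = {1, 7, 9, 11}
A ∩ B = {11}
(A ∩ B)' = U \ (A ∩ B) = {1, 2, 3, 4, 5, 6, 7, 8, 9, 10}
Verification via A' ∪ B': A' = {1, 2, 3, 5, 6, 7, 9}, B' = {2, 3, 4, 5, 6, 8, 10}
A' ∪ B' = {1, 2, 3, 4, 5, 6, 7, 8, 9, 10} ✓

{1, 2, 3, 4, 5, 6, 7, 8, 9, 10}


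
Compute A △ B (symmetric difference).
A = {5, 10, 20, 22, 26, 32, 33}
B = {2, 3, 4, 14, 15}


Set A = {5, 10, 20, 22, 26, 32, 33}
Set B = {2, 3, 4, 14, 15}
A △ B = (A \ B) ∪ (B \ A)
Elements in A but not B: {5, 10, 20, 22, 26, 32, 33}
Elements in B but not A: {2, 3, 4, 14, 15}
A △ B = {2, 3, 4, 5, 10, 14, 15, 20, 22, 26, 32, 33}

{2, 3, 4, 5, 10, 14, 15, 20, 22, 26, 32, 33}


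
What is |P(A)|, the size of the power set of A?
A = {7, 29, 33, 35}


Set A = {7, 29, 33, 35}
|A| = 4
The power set P(A) contains all subsets of A.
|P(A)| = 2^|A| = 2^4 = 16

16


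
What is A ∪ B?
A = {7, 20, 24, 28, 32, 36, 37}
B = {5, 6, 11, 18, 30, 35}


Set A = {7, 20, 24, 28, 32, 36, 37}
Set B = {5, 6, 11, 18, 30, 35}
A ∪ B includes all elements in either set.
Elements from A: {7, 20, 24, 28, 32, 36, 37}
Elements from B not already included: {5, 6, 11, 18, 30, 35}
A ∪ B = {5, 6, 7, 11, 18, 20, 24, 28, 30, 32, 35, 36, 37}

{5, 6, 7, 11, 18, 20, 24, 28, 30, 32, 35, 36, 37}


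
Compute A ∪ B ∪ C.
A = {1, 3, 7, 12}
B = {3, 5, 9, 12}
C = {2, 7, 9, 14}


Set A = {1, 3, 7, 12}
Set B = {3, 5, 9, 12}
Set C = {2, 7, 9, 14}
First, A ∪ B = {1, 3, 5, 7, 9, 12}
Then, (A ∪ B) ∪ C = {1, 2, 3, 5, 7, 9, 12, 14}

{1, 2, 3, 5, 7, 9, 12, 14}


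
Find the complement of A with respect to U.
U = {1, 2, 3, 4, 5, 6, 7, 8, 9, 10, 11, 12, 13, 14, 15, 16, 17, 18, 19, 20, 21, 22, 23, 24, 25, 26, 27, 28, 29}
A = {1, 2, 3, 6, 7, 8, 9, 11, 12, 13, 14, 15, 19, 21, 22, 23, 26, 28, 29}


Universal set U = {1, 2, 3, 4, 5, 6, 7, 8, 9, 10, 11, 12, 13, 14, 15, 16, 17, 18, 19, 20, 21, 22, 23, 24, 25, 26, 27, 28, 29}
Set A = {1, 2, 3, 6, 7, 8, 9, 11, 12, 13, 14, 15, 19, 21, 22, 23, 26, 28, 29}
A' = U \ A = elements in U but not in A
Checking each element of U:
1 (in A, exclude), 2 (in A, exclude), 3 (in A, exclude), 4 (not in A, include), 5 (not in A, include), 6 (in A, exclude), 7 (in A, exclude), 8 (in A, exclude), 9 (in A, exclude), 10 (not in A, include), 11 (in A, exclude), 12 (in A, exclude), 13 (in A, exclude), 14 (in A, exclude), 15 (in A, exclude), 16 (not in A, include), 17 (not in A, include), 18 (not in A, include), 19 (in A, exclude), 20 (not in A, include), 21 (in A, exclude), 22 (in A, exclude), 23 (in A, exclude), 24 (not in A, include), 25 (not in A, include), 26 (in A, exclude), 27 (not in A, include), 28 (in A, exclude), 29 (in A, exclude)
A' = {4, 5, 10, 16, 17, 18, 20, 24, 25, 27}

{4, 5, 10, 16, 17, 18, 20, 24, 25, 27}


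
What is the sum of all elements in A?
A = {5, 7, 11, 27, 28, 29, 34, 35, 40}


Set A = {5, 7, 11, 27, 28, 29, 34, 35, 40}
Sum = 5 + 7 + 11 + 27 + 28 + 29 + 34 + 35 + 40 = 216

216


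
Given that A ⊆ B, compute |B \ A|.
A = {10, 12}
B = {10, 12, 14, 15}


Set A = {10, 12}, |A| = 2
Set B = {10, 12, 14, 15}, |B| = 4
Since A ⊆ B: B \ A = {14, 15}
|B| - |A| = 4 - 2 = 2

2


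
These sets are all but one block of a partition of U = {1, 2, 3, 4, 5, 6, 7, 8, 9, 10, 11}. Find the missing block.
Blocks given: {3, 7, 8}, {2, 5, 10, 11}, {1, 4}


U = {1, 2, 3, 4, 5, 6, 7, 8, 9, 10, 11}
Shown blocks: {3, 7, 8}, {2, 5, 10, 11}, {1, 4}
A partition's blocks are pairwise disjoint and cover U, so the missing block = U \ (union of shown blocks).
Union of shown blocks: {1, 2, 3, 4, 5, 7, 8, 10, 11}
Missing block = U \ (union) = {6, 9}

{6, 9}


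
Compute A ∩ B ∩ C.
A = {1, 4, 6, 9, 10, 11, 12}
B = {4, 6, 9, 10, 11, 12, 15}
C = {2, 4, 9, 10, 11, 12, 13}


Set A = {1, 4, 6, 9, 10, 11, 12}
Set B = {4, 6, 9, 10, 11, 12, 15}
Set C = {2, 4, 9, 10, 11, 12, 13}
First, A ∩ B = {4, 6, 9, 10, 11, 12}
Then, (A ∩ B) ∩ C = {4, 9, 10, 11, 12}

{4, 9, 10, 11, 12}


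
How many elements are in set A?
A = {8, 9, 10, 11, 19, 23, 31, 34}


Set A = {8, 9, 10, 11, 19, 23, 31, 34}
Listing elements: 8, 9, 10, 11, 19, 23, 31, 34
Counting: 8 elements
|A| = 8

8


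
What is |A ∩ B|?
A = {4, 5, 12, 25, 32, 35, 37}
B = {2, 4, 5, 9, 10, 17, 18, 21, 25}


Set A = {4, 5, 12, 25, 32, 35, 37}
Set B = {2, 4, 5, 9, 10, 17, 18, 21, 25}
A ∩ B = {4, 5, 25}
|A ∩ B| = 3

3


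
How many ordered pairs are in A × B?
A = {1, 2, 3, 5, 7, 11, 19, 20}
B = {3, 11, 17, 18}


Set A = {1, 2, 3, 5, 7, 11, 19, 20} has 8 elements.
Set B = {3, 11, 17, 18} has 4 elements.
|A × B| = |A| × |B| = 8 × 4 = 32

32


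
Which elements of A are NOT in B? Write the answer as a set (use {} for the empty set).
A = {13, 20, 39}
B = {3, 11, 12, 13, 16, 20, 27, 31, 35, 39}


Set A = {13, 20, 39}
Set B = {3, 11, 12, 13, 16, 20, 27, 31, 35, 39}
Check each element of A against B:
13 ∈ B, 20 ∈ B, 39 ∈ B
Elements of A not in B: {}

{}


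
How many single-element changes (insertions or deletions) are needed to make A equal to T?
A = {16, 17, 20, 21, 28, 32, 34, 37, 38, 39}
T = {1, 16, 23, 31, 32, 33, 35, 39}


Set A = {16, 17, 20, 21, 28, 32, 34, 37, 38, 39}
Set T = {1, 16, 23, 31, 32, 33, 35, 39}
Elements to remove from A (in A, not in T): {17, 20, 21, 28, 34, 37, 38} → 7 removals
Elements to add to A (in T, not in A): {1, 23, 31, 33, 35} → 5 additions
Total edits = 7 + 5 = 12

12


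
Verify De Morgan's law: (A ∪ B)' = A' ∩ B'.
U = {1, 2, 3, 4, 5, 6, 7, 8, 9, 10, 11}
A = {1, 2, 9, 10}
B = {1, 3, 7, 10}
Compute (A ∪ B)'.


U = {1, 2, 3, 4, 5, 6, 7, 8, 9, 10, 11}
A = {1, 2, 9, 10}, B = {1, 3, 7, 10}
A ∪ B = {1, 2, 3, 7, 9, 10}
(A ∪ B)' = U \ (A ∪ B) = {4, 5, 6, 8, 11}
Verification via A' ∩ B': A' = {3, 4, 5, 6, 7, 8, 11}, B' = {2, 4, 5, 6, 8, 9, 11}
A' ∩ B' = {4, 5, 6, 8, 11} ✓

{4, 5, 6, 8, 11}


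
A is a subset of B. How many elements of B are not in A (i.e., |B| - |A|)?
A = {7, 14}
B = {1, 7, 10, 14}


Set A = {7, 14}, |A| = 2
Set B = {1, 7, 10, 14}, |B| = 4
Since A ⊆ B: B \ A = {1, 10}
|B| - |A| = 4 - 2 = 2

2


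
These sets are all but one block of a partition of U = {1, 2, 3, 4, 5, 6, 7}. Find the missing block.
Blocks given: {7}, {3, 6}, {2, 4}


U = {1, 2, 3, 4, 5, 6, 7}
Shown blocks: {7}, {3, 6}, {2, 4}
A partition's blocks are pairwise disjoint and cover U, so the missing block = U \ (union of shown blocks).
Union of shown blocks: {2, 3, 4, 6, 7}
Missing block = U \ (union) = {1, 5}

{1, 5}


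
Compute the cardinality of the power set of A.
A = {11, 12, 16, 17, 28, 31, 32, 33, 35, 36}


Set A = {11, 12, 16, 17, 28, 31, 32, 33, 35, 36}
|A| = 10
The power set P(A) contains all subsets of A.
|P(A)| = 2^|A| = 2^10 = 1024

1024


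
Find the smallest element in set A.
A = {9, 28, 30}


Set A = {9, 28, 30}
Elements in ascending order: 9, 28, 30
The smallest element is 9.

9


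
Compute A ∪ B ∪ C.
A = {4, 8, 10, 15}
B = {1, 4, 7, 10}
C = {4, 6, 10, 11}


Set A = {4, 8, 10, 15}
Set B = {1, 4, 7, 10}
Set C = {4, 6, 10, 11}
First, A ∪ B = {1, 4, 7, 8, 10, 15}
Then, (A ∪ B) ∪ C = {1, 4, 6, 7, 8, 10, 11, 15}

{1, 4, 6, 7, 8, 10, 11, 15}


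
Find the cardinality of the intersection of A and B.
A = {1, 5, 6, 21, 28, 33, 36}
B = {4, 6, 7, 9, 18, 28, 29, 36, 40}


Set A = {1, 5, 6, 21, 28, 33, 36}
Set B = {4, 6, 7, 9, 18, 28, 29, 36, 40}
A ∩ B = {6, 28, 36}
|A ∩ B| = 3

3


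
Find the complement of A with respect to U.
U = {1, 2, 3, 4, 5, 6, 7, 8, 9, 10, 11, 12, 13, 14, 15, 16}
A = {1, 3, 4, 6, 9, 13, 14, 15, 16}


Universal set U = {1, 2, 3, 4, 5, 6, 7, 8, 9, 10, 11, 12, 13, 14, 15, 16}
Set A = {1, 3, 4, 6, 9, 13, 14, 15, 16}
A' = U \ A = elements in U but not in A
Checking each element of U:
1 (in A, exclude), 2 (not in A, include), 3 (in A, exclude), 4 (in A, exclude), 5 (not in A, include), 6 (in A, exclude), 7 (not in A, include), 8 (not in A, include), 9 (in A, exclude), 10 (not in A, include), 11 (not in A, include), 12 (not in A, include), 13 (in A, exclude), 14 (in A, exclude), 15 (in A, exclude), 16 (in A, exclude)
A' = {2, 5, 7, 8, 10, 11, 12}

{2, 5, 7, 8, 10, 11, 12}


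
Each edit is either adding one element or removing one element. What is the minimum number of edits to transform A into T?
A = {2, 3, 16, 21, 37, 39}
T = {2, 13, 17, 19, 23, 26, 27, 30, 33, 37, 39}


Set A = {2, 3, 16, 21, 37, 39}
Set T = {2, 13, 17, 19, 23, 26, 27, 30, 33, 37, 39}
Elements to remove from A (in A, not in T): {3, 16, 21} → 3 removals
Elements to add to A (in T, not in A): {13, 17, 19, 23, 26, 27, 30, 33} → 8 additions
Total edits = 3 + 8 = 11

11


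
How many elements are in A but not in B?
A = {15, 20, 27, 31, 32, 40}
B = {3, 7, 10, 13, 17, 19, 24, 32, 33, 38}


Set A = {15, 20, 27, 31, 32, 40}
Set B = {3, 7, 10, 13, 17, 19, 24, 32, 33, 38}
A \ B = {15, 20, 27, 31, 40}
|A \ B| = 5

5


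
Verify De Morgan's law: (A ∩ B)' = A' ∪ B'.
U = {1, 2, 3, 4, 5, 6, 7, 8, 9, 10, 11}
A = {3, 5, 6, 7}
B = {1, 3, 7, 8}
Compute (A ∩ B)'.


U = {1, 2, 3, 4, 5, 6, 7, 8, 9, 10, 11}
A = {3, 5, 6, 7}, B = {1, 3, 7, 8}
A ∩ B = {3, 7}
(A ∩ B)' = U \ (A ∩ B) = {1, 2, 4, 5, 6, 8, 9, 10, 11}
Verification via A' ∪ B': A' = {1, 2, 4, 8, 9, 10, 11}, B' = {2, 4, 5, 6, 9, 10, 11}
A' ∪ B' = {1, 2, 4, 5, 6, 8, 9, 10, 11} ✓

{1, 2, 4, 5, 6, 8, 9, 10, 11}


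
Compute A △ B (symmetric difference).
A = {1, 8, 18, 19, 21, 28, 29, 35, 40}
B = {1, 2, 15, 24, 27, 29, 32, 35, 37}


Set A = {1, 8, 18, 19, 21, 28, 29, 35, 40}
Set B = {1, 2, 15, 24, 27, 29, 32, 35, 37}
A △ B = (A \ B) ∪ (B \ A)
Elements in A but not B: {8, 18, 19, 21, 28, 40}
Elements in B but not A: {2, 15, 24, 27, 32, 37}
A △ B = {2, 8, 15, 18, 19, 21, 24, 27, 28, 32, 37, 40}

{2, 8, 15, 18, 19, 21, 24, 27, 28, 32, 37, 40}


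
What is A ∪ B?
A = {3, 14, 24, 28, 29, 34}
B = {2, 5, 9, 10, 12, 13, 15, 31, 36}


Set A = {3, 14, 24, 28, 29, 34}
Set B = {2, 5, 9, 10, 12, 13, 15, 31, 36}
A ∪ B includes all elements in either set.
Elements from A: {3, 14, 24, 28, 29, 34}
Elements from B not already included: {2, 5, 9, 10, 12, 13, 15, 31, 36}
A ∪ B = {2, 3, 5, 9, 10, 12, 13, 14, 15, 24, 28, 29, 31, 34, 36}

{2, 3, 5, 9, 10, 12, 13, 14, 15, 24, 28, 29, 31, 34, 36}


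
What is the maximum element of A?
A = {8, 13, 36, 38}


Set A = {8, 13, 36, 38}
Elements in ascending order: 8, 13, 36, 38
The largest element is 38.

38


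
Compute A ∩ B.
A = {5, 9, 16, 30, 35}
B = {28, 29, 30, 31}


Set A = {5, 9, 16, 30, 35}
Set B = {28, 29, 30, 31}
A ∩ B includes only elements in both sets.
Check each element of A against B:
5 ✗, 9 ✗, 16 ✗, 30 ✓, 35 ✗
A ∩ B = {30}

{30}


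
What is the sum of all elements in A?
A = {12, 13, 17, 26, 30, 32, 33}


Set A = {12, 13, 17, 26, 30, 32, 33}
Sum = 12 + 13 + 17 + 26 + 30 + 32 + 33 = 163

163


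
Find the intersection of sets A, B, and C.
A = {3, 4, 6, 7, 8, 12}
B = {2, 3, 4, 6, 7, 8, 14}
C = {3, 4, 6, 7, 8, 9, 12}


Set A = {3, 4, 6, 7, 8, 12}
Set B = {2, 3, 4, 6, 7, 8, 14}
Set C = {3, 4, 6, 7, 8, 9, 12}
First, A ∩ B = {3, 4, 6, 7, 8}
Then, (A ∩ B) ∩ C = {3, 4, 6, 7, 8}

{3, 4, 6, 7, 8}


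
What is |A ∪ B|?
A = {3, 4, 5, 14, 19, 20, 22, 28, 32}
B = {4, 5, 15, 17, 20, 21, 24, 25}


Set A = {3, 4, 5, 14, 19, 20, 22, 28, 32}, |A| = 9
Set B = {4, 5, 15, 17, 20, 21, 24, 25}, |B| = 8
A ∩ B = {4, 5, 20}, |A ∩ B| = 3
|A ∪ B| = |A| + |B| - |A ∩ B| = 9 + 8 - 3 = 14

14


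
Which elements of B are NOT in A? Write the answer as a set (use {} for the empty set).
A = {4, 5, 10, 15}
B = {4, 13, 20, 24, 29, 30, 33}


Set A = {4, 5, 10, 15}
Set B = {4, 13, 20, 24, 29, 30, 33}
Check each element of B against A:
4 ∈ A, 13 ∉ A (include), 20 ∉ A (include), 24 ∉ A (include), 29 ∉ A (include), 30 ∉ A (include), 33 ∉ A (include)
Elements of B not in A: {13, 20, 24, 29, 30, 33}

{13, 20, 24, 29, 30, 33}


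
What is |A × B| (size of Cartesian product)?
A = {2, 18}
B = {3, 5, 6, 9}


Set A = {2, 18} has 2 elements.
Set B = {3, 5, 6, 9} has 4 elements.
|A × B| = |A| × |B| = 2 × 4 = 8

8


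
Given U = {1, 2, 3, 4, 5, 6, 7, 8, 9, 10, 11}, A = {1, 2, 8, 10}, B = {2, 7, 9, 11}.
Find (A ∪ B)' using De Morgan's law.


U = {1, 2, 3, 4, 5, 6, 7, 8, 9, 10, 11}
A = {1, 2, 8, 10}, B = {2, 7, 9, 11}
A ∪ B = {1, 2, 7, 8, 9, 10, 11}
(A ∪ B)' = U \ (A ∪ B) = {3, 4, 5, 6}
Verification via A' ∩ B': A' = {3, 4, 5, 6, 7, 9, 11}, B' = {1, 3, 4, 5, 6, 8, 10}
A' ∩ B' = {3, 4, 5, 6} ✓

{3, 4, 5, 6}


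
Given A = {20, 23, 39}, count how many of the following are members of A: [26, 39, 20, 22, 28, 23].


Set A = {20, 23, 39}
Candidates: [26, 39, 20, 22, 28, 23]
Check each candidate:
26 ∉ A, 39 ∈ A, 20 ∈ A, 22 ∉ A, 28 ∉ A, 23 ∈ A
Count of candidates in A: 3

3


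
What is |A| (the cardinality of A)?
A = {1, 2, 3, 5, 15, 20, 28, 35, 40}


Set A = {1, 2, 3, 5, 15, 20, 28, 35, 40}
Listing elements: 1, 2, 3, 5, 15, 20, 28, 35, 40
Counting: 9 elements
|A| = 9

9


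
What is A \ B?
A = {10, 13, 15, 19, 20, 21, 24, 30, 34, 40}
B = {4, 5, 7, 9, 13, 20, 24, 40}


Set A = {10, 13, 15, 19, 20, 21, 24, 30, 34, 40}
Set B = {4, 5, 7, 9, 13, 20, 24, 40}
A \ B includes elements in A that are not in B.
Check each element of A:
10 (not in B, keep), 13 (in B, remove), 15 (not in B, keep), 19 (not in B, keep), 20 (in B, remove), 21 (not in B, keep), 24 (in B, remove), 30 (not in B, keep), 34 (not in B, keep), 40 (in B, remove)
A \ B = {10, 15, 19, 21, 30, 34}

{10, 15, 19, 21, 30, 34}


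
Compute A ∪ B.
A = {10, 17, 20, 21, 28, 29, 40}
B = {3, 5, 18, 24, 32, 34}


Set A = {10, 17, 20, 21, 28, 29, 40}
Set B = {3, 5, 18, 24, 32, 34}
A ∪ B includes all elements in either set.
Elements from A: {10, 17, 20, 21, 28, 29, 40}
Elements from B not already included: {3, 5, 18, 24, 32, 34}
A ∪ B = {3, 5, 10, 17, 18, 20, 21, 24, 28, 29, 32, 34, 40}

{3, 5, 10, 17, 18, 20, 21, 24, 28, 29, 32, 34, 40}


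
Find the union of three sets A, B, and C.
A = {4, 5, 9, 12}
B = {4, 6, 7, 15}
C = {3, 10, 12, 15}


Set A = {4, 5, 9, 12}
Set B = {4, 6, 7, 15}
Set C = {3, 10, 12, 15}
First, A ∪ B = {4, 5, 6, 7, 9, 12, 15}
Then, (A ∪ B) ∪ C = {3, 4, 5, 6, 7, 9, 10, 12, 15}

{3, 4, 5, 6, 7, 9, 10, 12, 15}


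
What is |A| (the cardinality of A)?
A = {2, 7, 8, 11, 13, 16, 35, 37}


Set A = {2, 7, 8, 11, 13, 16, 35, 37}
Listing elements: 2, 7, 8, 11, 13, 16, 35, 37
Counting: 8 elements
|A| = 8

8


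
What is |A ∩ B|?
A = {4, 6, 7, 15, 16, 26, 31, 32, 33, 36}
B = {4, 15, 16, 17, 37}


Set A = {4, 6, 7, 15, 16, 26, 31, 32, 33, 36}
Set B = {4, 15, 16, 17, 37}
A ∩ B = {4, 15, 16}
|A ∩ B| = 3

3


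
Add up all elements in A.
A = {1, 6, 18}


Set A = {1, 6, 18}
Sum = 1 + 6 + 18 = 25

25


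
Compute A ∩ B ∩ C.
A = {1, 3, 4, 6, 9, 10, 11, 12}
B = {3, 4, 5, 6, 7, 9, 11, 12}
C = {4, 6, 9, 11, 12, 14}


Set A = {1, 3, 4, 6, 9, 10, 11, 12}
Set B = {3, 4, 5, 6, 7, 9, 11, 12}
Set C = {4, 6, 9, 11, 12, 14}
First, A ∩ B = {3, 4, 6, 9, 11, 12}
Then, (A ∩ B) ∩ C = {4, 6, 9, 11, 12}

{4, 6, 9, 11, 12}


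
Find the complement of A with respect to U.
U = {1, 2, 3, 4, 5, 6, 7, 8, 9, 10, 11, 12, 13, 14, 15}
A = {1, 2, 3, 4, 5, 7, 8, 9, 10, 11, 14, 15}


Universal set U = {1, 2, 3, 4, 5, 6, 7, 8, 9, 10, 11, 12, 13, 14, 15}
Set A = {1, 2, 3, 4, 5, 7, 8, 9, 10, 11, 14, 15}
A' = U \ A = elements in U but not in A
Checking each element of U:
1 (in A, exclude), 2 (in A, exclude), 3 (in A, exclude), 4 (in A, exclude), 5 (in A, exclude), 6 (not in A, include), 7 (in A, exclude), 8 (in A, exclude), 9 (in A, exclude), 10 (in A, exclude), 11 (in A, exclude), 12 (not in A, include), 13 (not in A, include), 14 (in A, exclude), 15 (in A, exclude)
A' = {6, 12, 13}

{6, 12, 13}


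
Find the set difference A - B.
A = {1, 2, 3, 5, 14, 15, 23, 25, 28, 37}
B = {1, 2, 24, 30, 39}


Set A = {1, 2, 3, 5, 14, 15, 23, 25, 28, 37}
Set B = {1, 2, 24, 30, 39}
A \ B includes elements in A that are not in B.
Check each element of A:
1 (in B, remove), 2 (in B, remove), 3 (not in B, keep), 5 (not in B, keep), 14 (not in B, keep), 15 (not in B, keep), 23 (not in B, keep), 25 (not in B, keep), 28 (not in B, keep), 37 (not in B, keep)
A \ B = {3, 5, 14, 15, 23, 25, 28, 37}

{3, 5, 14, 15, 23, 25, 28, 37}


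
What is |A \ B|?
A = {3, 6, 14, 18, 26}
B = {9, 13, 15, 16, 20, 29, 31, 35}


Set A = {3, 6, 14, 18, 26}
Set B = {9, 13, 15, 16, 20, 29, 31, 35}
A \ B = {3, 6, 14, 18, 26}
|A \ B| = 5

5


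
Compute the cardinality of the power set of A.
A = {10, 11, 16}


Set A = {10, 11, 16}
|A| = 3
The power set P(A) contains all subsets of A.
|P(A)| = 2^|A| = 2^3 = 8

8


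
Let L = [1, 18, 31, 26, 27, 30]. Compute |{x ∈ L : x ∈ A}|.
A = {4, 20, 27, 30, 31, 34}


Set A = {4, 20, 27, 30, 31, 34}
Candidates: [1, 18, 31, 26, 27, 30]
Check each candidate:
1 ∉ A, 18 ∉ A, 31 ∈ A, 26 ∉ A, 27 ∈ A, 30 ∈ A
Count of candidates in A: 3

3


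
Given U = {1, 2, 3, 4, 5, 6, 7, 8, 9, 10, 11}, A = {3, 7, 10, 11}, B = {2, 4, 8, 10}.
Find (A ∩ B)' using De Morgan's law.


U = {1, 2, 3, 4, 5, 6, 7, 8, 9, 10, 11}
A = {3, 7, 10, 11}, B = {2, 4, 8, 10}
A ∩ B = {10}
(A ∩ B)' = U \ (A ∩ B) = {1, 2, 3, 4, 5, 6, 7, 8, 9, 11}
Verification via A' ∪ B': A' = {1, 2, 4, 5, 6, 8, 9}, B' = {1, 3, 5, 6, 7, 9, 11}
A' ∪ B' = {1, 2, 3, 4, 5, 6, 7, 8, 9, 11} ✓

{1, 2, 3, 4, 5, 6, 7, 8, 9, 11}


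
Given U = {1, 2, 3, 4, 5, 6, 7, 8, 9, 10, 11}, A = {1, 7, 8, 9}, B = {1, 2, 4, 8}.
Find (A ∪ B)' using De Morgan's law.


U = {1, 2, 3, 4, 5, 6, 7, 8, 9, 10, 11}
A = {1, 7, 8, 9}, B = {1, 2, 4, 8}
A ∪ B = {1, 2, 4, 7, 8, 9}
(A ∪ B)' = U \ (A ∪ B) = {3, 5, 6, 10, 11}
Verification via A' ∩ B': A' = {2, 3, 4, 5, 6, 10, 11}, B' = {3, 5, 6, 7, 9, 10, 11}
A' ∩ B' = {3, 5, 6, 10, 11} ✓

{3, 5, 6, 10, 11}


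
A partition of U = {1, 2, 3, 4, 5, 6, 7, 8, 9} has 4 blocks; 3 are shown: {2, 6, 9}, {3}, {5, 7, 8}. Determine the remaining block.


U = {1, 2, 3, 4, 5, 6, 7, 8, 9}
Shown blocks: {2, 6, 9}, {3}, {5, 7, 8}
A partition's blocks are pairwise disjoint and cover U, so the missing block = U \ (union of shown blocks).
Union of shown blocks: {2, 3, 5, 6, 7, 8, 9}
Missing block = U \ (union) = {1, 4}

{1, 4}


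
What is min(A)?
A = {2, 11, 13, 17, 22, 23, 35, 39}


Set A = {2, 11, 13, 17, 22, 23, 35, 39}
Elements in ascending order: 2, 11, 13, 17, 22, 23, 35, 39
The smallest element is 2.

2


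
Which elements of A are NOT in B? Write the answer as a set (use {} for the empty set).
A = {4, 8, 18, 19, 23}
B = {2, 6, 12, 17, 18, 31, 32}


Set A = {4, 8, 18, 19, 23}
Set B = {2, 6, 12, 17, 18, 31, 32}
Check each element of A against B:
4 ∉ B (include), 8 ∉ B (include), 18 ∈ B, 19 ∉ B (include), 23 ∉ B (include)
Elements of A not in B: {4, 8, 19, 23}

{4, 8, 19, 23}


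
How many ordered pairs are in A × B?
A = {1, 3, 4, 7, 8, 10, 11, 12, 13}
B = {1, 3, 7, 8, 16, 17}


Set A = {1, 3, 4, 7, 8, 10, 11, 12, 13} has 9 elements.
Set B = {1, 3, 7, 8, 16, 17} has 6 elements.
|A × B| = |A| × |B| = 9 × 6 = 54

54


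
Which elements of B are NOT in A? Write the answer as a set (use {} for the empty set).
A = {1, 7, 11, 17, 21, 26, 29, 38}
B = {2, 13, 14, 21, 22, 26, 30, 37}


Set A = {1, 7, 11, 17, 21, 26, 29, 38}
Set B = {2, 13, 14, 21, 22, 26, 30, 37}
Check each element of B against A:
2 ∉ A (include), 13 ∉ A (include), 14 ∉ A (include), 21 ∈ A, 22 ∉ A (include), 26 ∈ A, 30 ∉ A (include), 37 ∉ A (include)
Elements of B not in A: {2, 13, 14, 22, 30, 37}

{2, 13, 14, 22, 30, 37}


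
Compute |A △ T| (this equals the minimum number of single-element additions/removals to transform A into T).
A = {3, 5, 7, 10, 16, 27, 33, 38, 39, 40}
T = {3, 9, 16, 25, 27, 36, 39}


Set A = {3, 5, 7, 10, 16, 27, 33, 38, 39, 40}
Set T = {3, 9, 16, 25, 27, 36, 39}
Elements to remove from A (in A, not in T): {5, 7, 10, 33, 38, 40} → 6 removals
Elements to add to A (in T, not in A): {9, 25, 36} → 3 additions
Total edits = 6 + 3 = 9

9


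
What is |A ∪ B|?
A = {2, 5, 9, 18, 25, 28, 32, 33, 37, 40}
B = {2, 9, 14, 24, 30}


Set A = {2, 5, 9, 18, 25, 28, 32, 33, 37, 40}, |A| = 10
Set B = {2, 9, 14, 24, 30}, |B| = 5
A ∩ B = {2, 9}, |A ∩ B| = 2
|A ∪ B| = |A| + |B| - |A ∩ B| = 10 + 5 - 2 = 13

13


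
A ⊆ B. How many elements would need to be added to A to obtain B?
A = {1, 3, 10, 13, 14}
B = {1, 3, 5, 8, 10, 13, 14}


Set A = {1, 3, 10, 13, 14}, |A| = 5
Set B = {1, 3, 5, 8, 10, 13, 14}, |B| = 7
Since A ⊆ B: B \ A = {5, 8}
|B| - |A| = 7 - 5 = 2

2


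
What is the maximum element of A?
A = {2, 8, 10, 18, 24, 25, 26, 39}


Set A = {2, 8, 10, 18, 24, 25, 26, 39}
Elements in ascending order: 2, 8, 10, 18, 24, 25, 26, 39
The largest element is 39.

39


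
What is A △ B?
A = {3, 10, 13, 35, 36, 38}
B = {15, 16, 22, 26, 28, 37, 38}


Set A = {3, 10, 13, 35, 36, 38}
Set B = {15, 16, 22, 26, 28, 37, 38}
A △ B = (A \ B) ∪ (B \ A)
Elements in A but not B: {3, 10, 13, 35, 36}
Elements in B but not A: {15, 16, 22, 26, 28, 37}
A △ B = {3, 10, 13, 15, 16, 22, 26, 28, 35, 36, 37}

{3, 10, 13, 15, 16, 22, 26, 28, 35, 36, 37}


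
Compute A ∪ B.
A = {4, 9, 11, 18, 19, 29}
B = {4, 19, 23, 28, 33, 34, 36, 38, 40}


Set A = {4, 9, 11, 18, 19, 29}
Set B = {4, 19, 23, 28, 33, 34, 36, 38, 40}
A ∪ B includes all elements in either set.
Elements from A: {4, 9, 11, 18, 19, 29}
Elements from B not already included: {23, 28, 33, 34, 36, 38, 40}
A ∪ B = {4, 9, 11, 18, 19, 23, 28, 29, 33, 34, 36, 38, 40}

{4, 9, 11, 18, 19, 23, 28, 29, 33, 34, 36, 38, 40}


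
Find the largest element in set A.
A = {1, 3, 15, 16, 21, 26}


Set A = {1, 3, 15, 16, 21, 26}
Elements in ascending order: 1, 3, 15, 16, 21, 26
The largest element is 26.

26


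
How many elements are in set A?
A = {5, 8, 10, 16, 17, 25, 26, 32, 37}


Set A = {5, 8, 10, 16, 17, 25, 26, 32, 37}
Listing elements: 5, 8, 10, 16, 17, 25, 26, 32, 37
Counting: 9 elements
|A| = 9

9


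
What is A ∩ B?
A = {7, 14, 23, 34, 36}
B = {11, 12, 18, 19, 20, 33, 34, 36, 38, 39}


Set A = {7, 14, 23, 34, 36}
Set B = {11, 12, 18, 19, 20, 33, 34, 36, 38, 39}
A ∩ B includes only elements in both sets.
Check each element of A against B:
7 ✗, 14 ✗, 23 ✗, 34 ✓, 36 ✓
A ∩ B = {34, 36}

{34, 36}


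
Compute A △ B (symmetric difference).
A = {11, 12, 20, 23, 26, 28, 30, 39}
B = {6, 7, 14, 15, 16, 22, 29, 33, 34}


Set A = {11, 12, 20, 23, 26, 28, 30, 39}
Set B = {6, 7, 14, 15, 16, 22, 29, 33, 34}
A △ B = (A \ B) ∪ (B \ A)
Elements in A but not B: {11, 12, 20, 23, 26, 28, 30, 39}
Elements in B but not A: {6, 7, 14, 15, 16, 22, 29, 33, 34}
A △ B = {6, 7, 11, 12, 14, 15, 16, 20, 22, 23, 26, 28, 29, 30, 33, 34, 39}

{6, 7, 11, 12, 14, 15, 16, 20, 22, 23, 26, 28, 29, 30, 33, 34, 39}


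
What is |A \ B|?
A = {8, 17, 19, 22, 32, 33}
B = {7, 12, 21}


Set A = {8, 17, 19, 22, 32, 33}
Set B = {7, 12, 21}
A \ B = {8, 17, 19, 22, 32, 33}
|A \ B| = 6

6


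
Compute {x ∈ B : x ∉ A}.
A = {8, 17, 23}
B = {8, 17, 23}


Set A = {8, 17, 23}
Set B = {8, 17, 23}
Check each element of B against A:
8 ∈ A, 17 ∈ A, 23 ∈ A
Elements of B not in A: {}

{}


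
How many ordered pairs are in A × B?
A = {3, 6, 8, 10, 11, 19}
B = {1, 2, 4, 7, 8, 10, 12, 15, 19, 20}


Set A = {3, 6, 8, 10, 11, 19} has 6 elements.
Set B = {1, 2, 4, 7, 8, 10, 12, 15, 19, 20} has 10 elements.
|A × B| = |A| × |B| = 6 × 10 = 60

60


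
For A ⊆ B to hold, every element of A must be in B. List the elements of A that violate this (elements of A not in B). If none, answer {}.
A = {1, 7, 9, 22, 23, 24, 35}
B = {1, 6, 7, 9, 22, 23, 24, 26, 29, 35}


Set A = {1, 7, 9, 22, 23, 24, 35}
Set B = {1, 6, 7, 9, 22, 23, 24, 26, 29, 35}
Check each element of A against B:
1 ∈ B, 7 ∈ B, 9 ∈ B, 22 ∈ B, 23 ∈ B, 24 ∈ B, 35 ∈ B
Elements of A not in B: {}

{}


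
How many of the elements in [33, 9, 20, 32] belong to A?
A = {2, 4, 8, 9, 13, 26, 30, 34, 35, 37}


Set A = {2, 4, 8, 9, 13, 26, 30, 34, 35, 37}
Candidates: [33, 9, 20, 32]
Check each candidate:
33 ∉ A, 9 ∈ A, 20 ∉ A, 32 ∉ A
Count of candidates in A: 1

1


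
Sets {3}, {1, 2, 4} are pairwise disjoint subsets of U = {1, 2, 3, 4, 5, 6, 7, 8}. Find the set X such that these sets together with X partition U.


U = {1, 2, 3, 4, 5, 6, 7, 8}
Shown blocks: {3}, {1, 2, 4}
A partition's blocks are pairwise disjoint and cover U, so the missing block = U \ (union of shown blocks).
Union of shown blocks: {1, 2, 3, 4}
Missing block = U \ (union) = {5, 6, 7, 8}

{5, 6, 7, 8}


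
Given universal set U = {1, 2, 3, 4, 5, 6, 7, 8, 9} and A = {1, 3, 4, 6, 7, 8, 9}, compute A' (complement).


Universal set U = {1, 2, 3, 4, 5, 6, 7, 8, 9}
Set A = {1, 3, 4, 6, 7, 8, 9}
A' = U \ A = elements in U but not in A
Checking each element of U:
1 (in A, exclude), 2 (not in A, include), 3 (in A, exclude), 4 (in A, exclude), 5 (not in A, include), 6 (in A, exclude), 7 (in A, exclude), 8 (in A, exclude), 9 (in A, exclude)
A' = {2, 5}

{2, 5}


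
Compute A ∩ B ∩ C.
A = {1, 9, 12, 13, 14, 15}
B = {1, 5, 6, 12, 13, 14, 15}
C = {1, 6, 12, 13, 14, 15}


Set A = {1, 9, 12, 13, 14, 15}
Set B = {1, 5, 6, 12, 13, 14, 15}
Set C = {1, 6, 12, 13, 14, 15}
First, A ∩ B = {1, 12, 13, 14, 15}
Then, (A ∩ B) ∩ C = {1, 12, 13, 14, 15}

{1, 12, 13, 14, 15}


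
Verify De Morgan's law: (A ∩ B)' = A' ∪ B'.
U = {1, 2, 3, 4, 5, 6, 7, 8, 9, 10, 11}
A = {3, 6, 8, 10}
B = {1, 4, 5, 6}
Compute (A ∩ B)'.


U = {1, 2, 3, 4, 5, 6, 7, 8, 9, 10, 11}
A = {3, 6, 8, 10}, B = {1, 4, 5, 6}
A ∩ B = {6}
(A ∩ B)' = U \ (A ∩ B) = {1, 2, 3, 4, 5, 7, 8, 9, 10, 11}
Verification via A' ∪ B': A' = {1, 2, 4, 5, 7, 9, 11}, B' = {2, 3, 7, 8, 9, 10, 11}
A' ∪ B' = {1, 2, 3, 4, 5, 7, 8, 9, 10, 11} ✓

{1, 2, 3, 4, 5, 7, 8, 9, 10, 11}


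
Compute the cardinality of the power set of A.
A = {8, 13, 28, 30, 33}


Set A = {8, 13, 28, 30, 33}
|A| = 5
The power set P(A) contains all subsets of A.
|P(A)| = 2^|A| = 2^5 = 32

32


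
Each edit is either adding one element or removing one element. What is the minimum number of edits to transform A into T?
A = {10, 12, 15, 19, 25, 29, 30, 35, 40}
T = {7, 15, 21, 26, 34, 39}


Set A = {10, 12, 15, 19, 25, 29, 30, 35, 40}
Set T = {7, 15, 21, 26, 34, 39}
Elements to remove from A (in A, not in T): {10, 12, 19, 25, 29, 30, 35, 40} → 8 removals
Elements to add to A (in T, not in A): {7, 21, 26, 34, 39} → 5 additions
Total edits = 8 + 5 = 13

13


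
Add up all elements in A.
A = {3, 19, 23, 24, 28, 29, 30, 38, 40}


Set A = {3, 19, 23, 24, 28, 29, 30, 38, 40}
Sum = 3 + 19 + 23 + 24 + 28 + 29 + 30 + 38 + 40 = 234

234


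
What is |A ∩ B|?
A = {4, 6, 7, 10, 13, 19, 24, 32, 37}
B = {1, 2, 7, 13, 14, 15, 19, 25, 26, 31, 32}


Set A = {4, 6, 7, 10, 13, 19, 24, 32, 37}
Set B = {1, 2, 7, 13, 14, 15, 19, 25, 26, 31, 32}
A ∩ B = {7, 13, 19, 32}
|A ∩ B| = 4

4


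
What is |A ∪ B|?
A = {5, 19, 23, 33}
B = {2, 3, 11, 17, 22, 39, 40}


Set A = {5, 19, 23, 33}, |A| = 4
Set B = {2, 3, 11, 17, 22, 39, 40}, |B| = 7
A ∩ B = {}, |A ∩ B| = 0
|A ∪ B| = |A| + |B| - |A ∩ B| = 4 + 7 - 0 = 11

11


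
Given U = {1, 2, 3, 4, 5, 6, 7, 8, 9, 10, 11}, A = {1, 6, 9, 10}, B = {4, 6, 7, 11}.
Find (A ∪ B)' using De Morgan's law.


U = {1, 2, 3, 4, 5, 6, 7, 8, 9, 10, 11}
A = {1, 6, 9, 10}, B = {4, 6, 7, 11}
A ∪ B = {1, 4, 6, 7, 9, 10, 11}
(A ∪ B)' = U \ (A ∪ B) = {2, 3, 5, 8}
Verification via A' ∩ B': A' = {2, 3, 4, 5, 7, 8, 11}, B' = {1, 2, 3, 5, 8, 9, 10}
A' ∩ B' = {2, 3, 5, 8} ✓

{2, 3, 5, 8}


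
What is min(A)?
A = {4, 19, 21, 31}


Set A = {4, 19, 21, 31}
Elements in ascending order: 4, 19, 21, 31
The smallest element is 4.

4


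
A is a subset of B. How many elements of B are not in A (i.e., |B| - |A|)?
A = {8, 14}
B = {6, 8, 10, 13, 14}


Set A = {8, 14}, |A| = 2
Set B = {6, 8, 10, 13, 14}, |B| = 5
Since A ⊆ B: B \ A = {6, 10, 13}
|B| - |A| = 5 - 2 = 3

3


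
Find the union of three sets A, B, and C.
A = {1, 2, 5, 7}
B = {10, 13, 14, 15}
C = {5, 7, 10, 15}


Set A = {1, 2, 5, 7}
Set B = {10, 13, 14, 15}
Set C = {5, 7, 10, 15}
First, A ∪ B = {1, 2, 5, 7, 10, 13, 14, 15}
Then, (A ∪ B) ∪ C = {1, 2, 5, 7, 10, 13, 14, 15}

{1, 2, 5, 7, 10, 13, 14, 15}


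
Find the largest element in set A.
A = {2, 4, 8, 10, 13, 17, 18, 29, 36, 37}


Set A = {2, 4, 8, 10, 13, 17, 18, 29, 36, 37}
Elements in ascending order: 2, 4, 8, 10, 13, 17, 18, 29, 36, 37
The largest element is 37.

37


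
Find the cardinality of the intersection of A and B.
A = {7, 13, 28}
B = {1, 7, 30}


Set A = {7, 13, 28}
Set B = {1, 7, 30}
A ∩ B = {7}
|A ∩ B| = 1

1


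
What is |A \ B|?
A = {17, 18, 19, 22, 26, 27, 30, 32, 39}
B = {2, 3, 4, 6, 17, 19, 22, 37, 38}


Set A = {17, 18, 19, 22, 26, 27, 30, 32, 39}
Set B = {2, 3, 4, 6, 17, 19, 22, 37, 38}
A \ B = {18, 26, 27, 30, 32, 39}
|A \ B| = 6

6


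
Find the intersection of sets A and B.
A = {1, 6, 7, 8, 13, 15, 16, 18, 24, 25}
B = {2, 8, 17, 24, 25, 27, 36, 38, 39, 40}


Set A = {1, 6, 7, 8, 13, 15, 16, 18, 24, 25}
Set B = {2, 8, 17, 24, 25, 27, 36, 38, 39, 40}
A ∩ B includes only elements in both sets.
Check each element of A against B:
1 ✗, 6 ✗, 7 ✗, 8 ✓, 13 ✗, 15 ✗, 16 ✗, 18 ✗, 24 ✓, 25 ✓
A ∩ B = {8, 24, 25}

{8, 24, 25}


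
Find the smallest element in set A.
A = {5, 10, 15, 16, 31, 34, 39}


Set A = {5, 10, 15, 16, 31, 34, 39}
Elements in ascending order: 5, 10, 15, 16, 31, 34, 39
The smallest element is 5.

5


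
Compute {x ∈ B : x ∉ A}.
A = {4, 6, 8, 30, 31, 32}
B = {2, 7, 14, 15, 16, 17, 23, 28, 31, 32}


Set A = {4, 6, 8, 30, 31, 32}
Set B = {2, 7, 14, 15, 16, 17, 23, 28, 31, 32}
Check each element of B against A:
2 ∉ A (include), 7 ∉ A (include), 14 ∉ A (include), 15 ∉ A (include), 16 ∉ A (include), 17 ∉ A (include), 23 ∉ A (include), 28 ∉ A (include), 31 ∈ A, 32 ∈ A
Elements of B not in A: {2, 7, 14, 15, 16, 17, 23, 28}

{2, 7, 14, 15, 16, 17, 23, 28}


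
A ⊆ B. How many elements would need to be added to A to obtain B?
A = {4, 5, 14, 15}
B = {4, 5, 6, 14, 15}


Set A = {4, 5, 14, 15}, |A| = 4
Set B = {4, 5, 6, 14, 15}, |B| = 5
Since A ⊆ B: B \ A = {6}
|B| - |A| = 5 - 4 = 1

1


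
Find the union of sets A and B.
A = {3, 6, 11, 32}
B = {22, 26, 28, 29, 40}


Set A = {3, 6, 11, 32}
Set B = {22, 26, 28, 29, 40}
A ∪ B includes all elements in either set.
Elements from A: {3, 6, 11, 32}
Elements from B not already included: {22, 26, 28, 29, 40}
A ∪ B = {3, 6, 11, 22, 26, 28, 29, 32, 40}

{3, 6, 11, 22, 26, 28, 29, 32, 40}
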